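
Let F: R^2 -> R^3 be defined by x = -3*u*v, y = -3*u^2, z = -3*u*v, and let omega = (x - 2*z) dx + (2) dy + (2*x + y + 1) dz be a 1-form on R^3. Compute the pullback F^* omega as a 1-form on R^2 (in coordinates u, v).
F^* omega = (9*u^2*v + 9*u*v^2 - 12*u - 3*v) du + (3*u*(3*u^2 + 3*u*v - 1)) dv

Using F^*(f dg) = (f ∘ F) d(g ∘ F), substitute each coordinate x_i by F_i(u, v) in f_i, and replace dx_i by d F_i = (∂F_i/∂u) du + (∂F_i/∂v) dv.
  For the x component: f_1(F) = 3*u*v; d F_1 = (-3*v) du + (-3*u) dv
  For the y component: f_2(F) = 2; d F_2 = (-6*u) du + (0) dv
  For the z component: f_3(F) = -3*u^2 - 6*u*v + 1; d F_3 = (-3*v) du + (-3*u) dv
Combining and collecting du, dv coefficients:
  coeff of du: 9*u^2*v + 9*u*v^2 - 12*u - 3*v
  coeff of dv: 3*u*(3*u^2 + 3*u*v - 1)
F^* omega = (9*u^2*v + 9*u*v^2 - 12*u - 3*v) du + (3*u*(3*u^2 + 3*u*v - 1)) dv.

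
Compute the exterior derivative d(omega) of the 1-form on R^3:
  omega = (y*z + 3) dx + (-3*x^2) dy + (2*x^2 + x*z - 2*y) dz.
d(omega) = (-6*x - z) dx ∧ dy + (4*x - y + z) dx ∧ dz + (-2) dy ∧ dz

For a 1-form omega = sum_i f_i dx_i, the exterior derivative is
  d(omega) = sum_{i < j} (∂f_j/∂x_i - ∂f_i/∂x_j) dx_i ∧ dx_j.
  coefficient of dx ∧ dy: ∂f_2/∂x - ∂f_1/∂y = ∂(-3*x^2)/∂x - ∂(y*z + 3)/∂y = -6*x - z
  coefficient of dx ∧ dz: ∂f_3/∂x - ∂f_1/∂z = ∂(2*x^2 + x*z - 2*y)/∂x - ∂(y*z + 3)/∂z = 4*x - y + z
  coefficient of dy ∧ dz: ∂f_3/∂y - ∂f_2/∂z = ∂(2*x^2 + x*z - 2*y)/∂y - ∂(-3*x^2)/∂z = -2
Assembling: d(omega) = (-6*x - z) dx ∧ dy + (4*x - y + z) dx ∧ dz + (-2) dy ∧ dz.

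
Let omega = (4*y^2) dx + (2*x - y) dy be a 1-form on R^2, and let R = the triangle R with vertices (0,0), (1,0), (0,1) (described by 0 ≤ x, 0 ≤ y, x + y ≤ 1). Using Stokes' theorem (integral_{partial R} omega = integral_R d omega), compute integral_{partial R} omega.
integral_(partial R) omega = -1/3

Stokes: integral_partial_R omega = integral_R d omega with d omega = (∂Q/∂x - ∂P/∂y) dx ∧ dy.
  ∂Q/∂x = 2
  ∂P/∂y = 8*y
  integrand = ∂Q/∂x - ∂P/∂y = 2 - 8*y.
Integrating over R: integral_0^1 integral_0^{1-x} (2 - 8*y) dy dx = -1/3.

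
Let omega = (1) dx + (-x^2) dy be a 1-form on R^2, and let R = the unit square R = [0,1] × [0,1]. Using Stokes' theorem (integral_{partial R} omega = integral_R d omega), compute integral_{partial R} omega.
integral_(partial R) omega = -1

Stokes: integral_partial_R omega = integral_R d omega with d omega = (∂Q/∂x - ∂P/∂y) dx ∧ dy.
  ∂Q/∂x = -2*x
  ∂P/∂y = 0
  integrand = ∂Q/∂x - ∂P/∂y = -2*x.
Integrating over R: integral_0^1 integral_0^1 (-2*x) dx dy = -1.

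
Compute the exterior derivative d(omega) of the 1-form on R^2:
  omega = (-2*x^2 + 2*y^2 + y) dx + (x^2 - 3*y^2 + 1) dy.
d(omega) = (2*x - 4*y - 1) dx ∧ dy

For a 1-form omega = sum_i f_i dx_i, the exterior derivative is
  d(omega) = sum_{i < j} (∂f_j/∂x_i - ∂f_i/∂x_j) dx_i ∧ dx_j.
  coefficient of dx ∧ dy: ∂f_2/∂x - ∂f_1/∂y = ∂(x^2 - 3*y^2 + 1)/∂x - ∂(-2*x^2 + 2*y^2 + y)/∂y = 2*x - 4*y - 1
Assembling: d(omega) = (2*x - 4*y - 1) dx ∧ dy.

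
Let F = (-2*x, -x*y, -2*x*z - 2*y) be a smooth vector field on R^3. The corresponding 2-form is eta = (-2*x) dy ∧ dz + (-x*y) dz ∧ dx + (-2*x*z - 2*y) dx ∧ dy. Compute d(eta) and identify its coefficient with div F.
d(eta) = (-3*x - 2) dx ∧ dy ∧ dz; div F = -3*x - 2

For a 2-form in R^3 of the form above, applying d gives a 3-form with coefficient ∂P/∂x + ∂Q/∂y + ∂R/∂z:
  ∂P/∂x = -2
  ∂Q/∂y = -x
  ∂R/∂z = -2*x
Sum = -3*x - 2, which is exactly div F.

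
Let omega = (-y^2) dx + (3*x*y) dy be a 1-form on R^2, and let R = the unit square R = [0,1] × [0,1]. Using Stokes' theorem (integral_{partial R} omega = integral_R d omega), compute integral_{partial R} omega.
integral_(partial R) omega = 5/2

Stokes: integral_partial_R omega = integral_R d omega with d omega = (∂Q/∂x - ∂P/∂y) dx ∧ dy.
  ∂Q/∂x = 3*y
  ∂P/∂y = -2*y
  integrand = ∂Q/∂x - ∂P/∂y = 5*y.
Integrating over R: integral_0^1 integral_0^1 (5*y) dx dy = 5/2.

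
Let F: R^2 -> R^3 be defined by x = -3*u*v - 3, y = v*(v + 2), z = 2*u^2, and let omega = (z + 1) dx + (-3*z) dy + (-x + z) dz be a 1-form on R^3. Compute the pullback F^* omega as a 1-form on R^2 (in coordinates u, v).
F^* omega = (8*u^3 + 6*u^2*v + 12*u - 3*v) du + (3*u*(-2*u^2 - 4*u*v - 4*u - 1)) dv

Using F^*(f dg) = (f ∘ F) d(g ∘ F), substitute each coordinate x_i by F_i(u, v) in f_i, and replace dx_i by d F_i = (∂F_i/∂u) du + (∂F_i/∂v) dv.
  For the x component: f_1(F) = 2*u^2 + 1; d F_1 = (-3*v) du + (-3*u) dv
  For the y component: f_2(F) = -6*u^2; d F_2 = (0) du + (2*v + 2) dv
  For the z component: f_3(F) = 2*u^2 + 3*u*v + 3; d F_3 = (4*u) du + (0) dv
Combining and collecting du, dv coefficients:
  coeff of du: 8*u^3 + 6*u^2*v + 12*u - 3*v
  coeff of dv: 3*u*(-2*u^2 - 4*u*v - 4*u - 1)
F^* omega = (8*u^3 + 6*u^2*v + 12*u - 3*v) du + (3*u*(-2*u^2 - 4*u*v - 4*u - 1)) dv.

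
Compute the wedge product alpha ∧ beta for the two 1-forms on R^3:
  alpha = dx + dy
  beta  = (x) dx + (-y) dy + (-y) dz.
alpha ∧ beta = (-x - y) dx ∧ dy + (-y) dx ∧ dz + (-y) dy ∧ dz

Distribute the wedge, using dx_i ∧ dx_j = -dx_j ∧ dx_i and dx_i ∧ dx_i = 0. For each pair (i, j) with i < j, the coefficient of dx_i ∧ dx_j in alpha ∧ beta is (alpha_i * beta_j - alpha_j * beta_i). Collecting: alpha ∧ beta = (-x - y) dx ∧ dy + (-y) dx ∧ dz + (-y) dy ∧ dz.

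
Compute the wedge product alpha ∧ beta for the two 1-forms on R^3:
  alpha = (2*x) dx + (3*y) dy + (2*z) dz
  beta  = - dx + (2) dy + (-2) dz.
alpha ∧ beta = (4*x + 3*y) dx ∧ dy + (-4*x + 2*z) dx ∧ dz + (-6*y - 4*z) dy ∧ dz

Distribute the wedge, using dx_i ∧ dx_j = -dx_j ∧ dx_i and dx_i ∧ dx_i = 0. For each pair (i, j) with i < j, the coefficient of dx_i ∧ dx_j in alpha ∧ beta is (alpha_i * beta_j - alpha_j * beta_i). Collecting: alpha ∧ beta = (4*x + 3*y) dx ∧ dy + (-4*x + 2*z) dx ∧ dz + (-6*y - 4*z) dy ∧ dz.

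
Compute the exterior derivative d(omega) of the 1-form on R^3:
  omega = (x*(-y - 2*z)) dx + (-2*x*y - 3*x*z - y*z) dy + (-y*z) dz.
d(omega) = (x - 2*y - 3*z) dx ∧ dy + (2*x) dx ∧ dz + (3*x + y - z) dy ∧ dz

For a 1-form omega = sum_i f_i dx_i, the exterior derivative is
  d(omega) = sum_{i < j} (∂f_j/∂x_i - ∂f_i/∂x_j) dx_i ∧ dx_j.
  coefficient of dx ∧ dy: ∂f_2/∂x - ∂f_1/∂y = ∂(-2*x*y - 3*x*z - y*z)/∂x - ∂(x*(-y - 2*z))/∂y = x - 2*y - 3*z
  coefficient of dx ∧ dz: ∂f_3/∂x - ∂f_1/∂z = ∂(-y*z)/∂x - ∂(x*(-y - 2*z))/∂z = 2*x
  coefficient of dy ∧ dz: ∂f_3/∂y - ∂f_2/∂z = ∂(-y*z)/∂y - ∂(-2*x*y - 3*x*z - y*z)/∂z = 3*x + y - z
Assembling: d(omega) = (x - 2*y - 3*z) dx ∧ dy + (2*x) dx ∧ dz + (3*x + y - z) dy ∧ dz.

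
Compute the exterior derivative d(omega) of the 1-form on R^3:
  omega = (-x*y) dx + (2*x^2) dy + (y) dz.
d(omega) = (5*x) dx ∧ dy + (1) dy ∧ dz

For a 1-form omega = sum_i f_i dx_i, the exterior derivative is
  d(omega) = sum_{i < j} (∂f_j/∂x_i - ∂f_i/∂x_j) dx_i ∧ dx_j.
  coefficient of dx ∧ dy: ∂f_2/∂x - ∂f_1/∂y = ∂(2*x^2)/∂x - ∂(-x*y)/∂y = 5*x
  coefficient of dy ∧ dz: ∂f_3/∂y - ∂f_2/∂z = ∂(y)/∂y - ∂(2*x^2)/∂z = 1
Assembling: d(omega) = (5*x) dx ∧ dy + (1) dy ∧ dz.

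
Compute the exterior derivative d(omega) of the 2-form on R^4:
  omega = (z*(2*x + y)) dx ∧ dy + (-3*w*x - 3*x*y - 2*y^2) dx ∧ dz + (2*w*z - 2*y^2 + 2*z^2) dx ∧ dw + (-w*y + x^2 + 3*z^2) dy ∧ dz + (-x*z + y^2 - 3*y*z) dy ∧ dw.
d(omega) = (7*x + 5*y) dx ∧ dy ∧ dz + (-2*w - 3*x - 4*z) dx ∧ dz ∧ dw + (4*y - z) dx ∧ dy ∧ dw + (x + 2*y) dy ∧ dz ∧ dw

For a 2-form omega = sum_{i<j} g_{ij} dx_i ∧ dx_j, the exterior derivative is
  d(omega) = sum_{i<j} d(g_{ij}) ∧ dx_i ∧ dx_j = sum_{i<j, k} (∂g_{ij}/∂x_k) dx_k ∧ dx_i ∧ dx_j.
Expand each term, using dx_k ∧ dx_i ∧ dx_j = sgn(permutation) dx_{(a)} ∧ dx_{(b)} ∧ dx_{(c)} with (a < b < c) sorted:
  d(z*(2*x + y)) includes (∂/∂z)(z*(2*x + y)) dz = (2*x + y) dz, which multiplied by dx ∧ dy gives (2*x + y) dx ∧ dy ∧ dz
  d(-3*w*x - 3*x*y - 2*y^2) includes (∂/∂y)(-3*w*x - 3*x*y - 2*y^2) dy = (-3*x - 4*y) dy, which multiplied by dx ∧ dz gives (3*x + 4*y) dx ∧ dy ∧ dz
  d(-3*w*x - 3*x*y - 2*y^2) includes (∂/∂w)(-3*w*x - 3*x*y - 2*y^2) dw = (-3*x) dw, which multiplied by dx ∧ dz gives (-3*x) dx ∧ dz ∧ dw
  d(2*w*z - 2*y^2 + 2*z^2) includes (∂/∂y)(2*w*z - 2*y^2 + 2*z^2) dy = (-4*y) dy, which multiplied by dx ∧ dw gives (4*y) dx ∧ dy ∧ dw
  d(2*w*z - 2*y^2 + 2*z^2) includes (∂/∂z)(2*w*z - 2*y^2 + 2*z^2) dz = (2*w + 4*z) dz, which multiplied by dx ∧ dw gives (-2*w - 4*z) dx ∧ dz ∧ dw
  d(-w*y + x^2 + 3*z^2) includes (∂/∂x)(-w*y + x^2 + 3*z^2) dx = (2*x) dx, which multiplied by dy ∧ dz gives (2*x) dx ∧ dy ∧ dz
  d(-w*y + x^2 + 3*z^2) includes (∂/∂w)(-w*y + x^2 + 3*z^2) dw = (-y) dw, which multiplied by dy ∧ dz gives (-y) dy ∧ dz ∧ dw
  d(-x*z + y^2 - 3*y*z) includes (∂/∂x)(-x*z + y^2 - 3*y*z) dx = (-z) dx, which multiplied by dy ∧ dw gives (-z) dx ∧ dy ∧ dw
  d(-x*z + y^2 - 3*y*z) includes (∂/∂z)(-x*z + y^2 - 3*y*z) dz = (-x - 3*y) dz, which multiplied by dy ∧ dw gives (x + 3*y) dy ∧ dz ∧ dw
Collecting like 3-forms: d(omega) = (7*x + 5*y) dx ∧ dy ∧ dz + (-2*w - 3*x - 4*z) dx ∧ dz ∧ dw + (4*y - z) dx ∧ dy ∧ dw + (x + 2*y) dy ∧ dz ∧ dw.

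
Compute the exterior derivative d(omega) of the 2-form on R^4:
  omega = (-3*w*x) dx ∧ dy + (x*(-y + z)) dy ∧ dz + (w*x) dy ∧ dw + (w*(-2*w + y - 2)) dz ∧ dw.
d(omega) = (w - 3*x) dx ∧ dy ∧ dw + (-y + z) dx ∧ dy ∧ dz + (w) dy ∧ dz ∧ dw

For a 2-form omega = sum_{i<j} g_{ij} dx_i ∧ dx_j, the exterior derivative is
  d(omega) = sum_{i<j} d(g_{ij}) ∧ dx_i ∧ dx_j = sum_{i<j, k} (∂g_{ij}/∂x_k) dx_k ∧ dx_i ∧ dx_j.
Expand each term, using dx_k ∧ dx_i ∧ dx_j = sgn(permutation) dx_{(a)} ∧ dx_{(b)} ∧ dx_{(c)} with (a < b < c) sorted:
  d(-3*w*x) includes (∂/∂w)(-3*w*x) dw = (-3*x) dw, which multiplied by dx ∧ dy gives (-3*x) dx ∧ dy ∧ dw
  d(x*(-y + z)) includes (∂/∂x)(x*(-y + z)) dx = (-y + z) dx, which multiplied by dy ∧ dz gives (-y + z) dx ∧ dy ∧ dz
  d(w*x) includes (∂/∂x)(w*x) dx = (w) dx, which multiplied by dy ∧ dw gives (w) dx ∧ dy ∧ dw
  d(w*(-2*w + y - 2)) includes (∂/∂y)(w*(-2*w + y - 2)) dy = (w) dy, which multiplied by dz ∧ dw gives (w) dy ∧ dz ∧ dw
Collecting like 3-forms: d(omega) = (w - 3*x) dx ∧ dy ∧ dw + (-y + z) dx ∧ dy ∧ dz + (w) dy ∧ dz ∧ dw.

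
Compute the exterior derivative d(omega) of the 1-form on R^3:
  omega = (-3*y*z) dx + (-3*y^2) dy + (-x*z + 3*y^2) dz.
d(omega) = (3*z) dx ∧ dy + (3*y - z) dx ∧ dz + (6*y) dy ∧ dz

For a 1-form omega = sum_i f_i dx_i, the exterior derivative is
  d(omega) = sum_{i < j} (∂f_j/∂x_i - ∂f_i/∂x_j) dx_i ∧ dx_j.
  coefficient of dx ∧ dy: ∂f_2/∂x - ∂f_1/∂y = ∂(-3*y^2)/∂x - ∂(-3*y*z)/∂y = 3*z
  coefficient of dx ∧ dz: ∂f_3/∂x - ∂f_1/∂z = ∂(-x*z + 3*y^2)/∂x - ∂(-3*y*z)/∂z = 3*y - z
  coefficient of dy ∧ dz: ∂f_3/∂y - ∂f_2/∂z = ∂(-x*z + 3*y^2)/∂y - ∂(-3*y^2)/∂z = 6*y
Assembling: d(omega) = (3*z) dx ∧ dy + (3*y - z) dx ∧ dz + (6*y) dy ∧ dz.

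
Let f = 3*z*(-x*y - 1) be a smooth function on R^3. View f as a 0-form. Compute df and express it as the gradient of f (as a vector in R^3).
df = (-3*y*z) dx + (-3*x*z) dy + (-3*x*y - 3) dz; grad f = (-3*y*z, -3*x*z, -3*x*y - 3)

For a 0-form f, d f = (∂f/∂x) dx + (∂f/∂y) dy + (∂f/∂z) dz. The components of the vector representation are exactly the entries of grad f in Cartesian coordinates:
  ∂f/∂x = -3*y*z
  ∂f/∂y = -3*x*z
  ∂f/∂z = -3*x*y - 3.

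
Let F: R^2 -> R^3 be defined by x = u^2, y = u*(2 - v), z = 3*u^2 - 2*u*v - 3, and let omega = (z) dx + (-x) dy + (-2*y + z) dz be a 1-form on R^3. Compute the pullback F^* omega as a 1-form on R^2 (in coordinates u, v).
F^* omega = (24*u^3 - 9*u^2*v - 26*u^2 + 8*u*v - 24*u + 6*v) du + (u*(-5*u^2 + 8*u + 6)) dv

Using F^*(f dg) = (f ∘ F) d(g ∘ F), substitute each coordinate x_i by F_i(u, v) in f_i, and replace dx_i by d F_i = (∂F_i/∂u) du + (∂F_i/∂v) dv.
  For the x component: f_1(F) = 3*u^2 - 2*u*v - 3; d F_1 = (2*u) du + (0) dv
  For the y component: f_2(F) = -u^2; d F_2 = (2 - v) du + (-u) dv
  For the z component: f_3(F) = 3*u^2 - 4*u - 3; d F_3 = (6*u - 2*v) du + (-2*u) dv
Combining and collecting du, dv coefficients:
  coeff of du: 24*u^3 - 9*u^2*v - 26*u^2 + 8*u*v - 24*u + 6*v
  coeff of dv: u*(-5*u^2 + 8*u + 6)
F^* omega = (24*u^3 - 9*u^2*v - 26*u^2 + 8*u*v - 24*u + 6*v) du + (u*(-5*u^2 + 8*u + 6)) dv.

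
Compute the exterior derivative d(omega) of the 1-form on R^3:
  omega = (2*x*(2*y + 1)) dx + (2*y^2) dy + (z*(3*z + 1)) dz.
d(omega) = (-4*x) dx ∧ dy

For a 1-form omega = sum_i f_i dx_i, the exterior derivative is
  d(omega) = sum_{i < j} (∂f_j/∂x_i - ∂f_i/∂x_j) dx_i ∧ dx_j.
  coefficient of dx ∧ dy: ∂f_2/∂x - ∂f_1/∂y = ∂(2*y^2)/∂x - ∂(2*x*(2*y + 1))/∂y = -4*x
Assembling: d(omega) = (-4*x) dx ∧ dy.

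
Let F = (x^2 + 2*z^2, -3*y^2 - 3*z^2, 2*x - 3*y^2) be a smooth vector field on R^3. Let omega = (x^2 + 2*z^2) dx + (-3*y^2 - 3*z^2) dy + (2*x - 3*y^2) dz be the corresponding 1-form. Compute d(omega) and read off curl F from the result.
d(omega) = (-6*y + 6*z) dy ∧ dz + (4*z - 2) dz ∧ dx + (0) dx ∧ dy; curl F = (-6*y + 6*z, 4*z - 2, 0)

d omega = sum_{i<j} (∂f_j/∂x_i - ∂f_i/∂x_j) dx_i ∧ dx_j. Under the identification (dy ∧ dz, dz ∧ dx, dx ∧ dy) ↔ (e_x, e_y, e_z), the coefficients are exactly the components of curl F. Compute:
  ∂R/∂y - ∂Q/∂z = (-6*y) - (-6*z) = -6*y + 6*z
  ∂P/∂z - ∂R/∂x = (4*z) - (2) = 4*z - 2
  ∂Q/∂x - ∂P/∂y = (0) - (0) = 0.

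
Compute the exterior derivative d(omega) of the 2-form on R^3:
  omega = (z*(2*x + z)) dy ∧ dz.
d(omega) = (2*z) dx ∧ dy ∧ dz

For a 2-form omega = sum_{i<j} g_{ij} dx_i ∧ dx_j, the exterior derivative is
  d(omega) = sum_{i<j} d(g_{ij}) ∧ dx_i ∧ dx_j = sum_{i<j, k} (∂g_{ij}/∂x_k) dx_k ∧ dx_i ∧ dx_j.
Expand each term, using dx_k ∧ dx_i ∧ dx_j = sgn(permutation) dx_{(a)} ∧ dx_{(b)} ∧ dx_{(c)} with (a < b < c) sorted:
  d(z*(2*x + z)) includes (∂/∂x)(z*(2*x + z)) dx = (2*z) dx, which multiplied by dy ∧ dz gives (2*z) dx ∧ dy ∧ dz
Collecting like 3-forms: d(omega) = (2*z) dx ∧ dy ∧ dz.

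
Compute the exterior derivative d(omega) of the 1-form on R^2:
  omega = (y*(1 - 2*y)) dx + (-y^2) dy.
d(omega) = (4*y - 1) dx ∧ dy

For a 1-form omega = sum_i f_i dx_i, the exterior derivative is
  d(omega) = sum_{i < j} (∂f_j/∂x_i - ∂f_i/∂x_j) dx_i ∧ dx_j.
  coefficient of dx ∧ dy: ∂f_2/∂x - ∂f_1/∂y = ∂(-y^2)/∂x - ∂(y*(1 - 2*y))/∂y = 4*y - 1
Assembling: d(omega) = (4*y - 1) dx ∧ dy.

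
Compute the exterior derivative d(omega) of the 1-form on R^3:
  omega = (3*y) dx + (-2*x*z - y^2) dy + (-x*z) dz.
d(omega) = (-2*z - 3) dx ∧ dy + (-z) dx ∧ dz + (2*x) dy ∧ dz

For a 1-form omega = sum_i f_i dx_i, the exterior derivative is
  d(omega) = sum_{i < j} (∂f_j/∂x_i - ∂f_i/∂x_j) dx_i ∧ dx_j.
  coefficient of dx ∧ dy: ∂f_2/∂x - ∂f_1/∂y = ∂(-2*x*z - y^2)/∂x - ∂(3*y)/∂y = -2*z - 3
  coefficient of dx ∧ dz: ∂f_3/∂x - ∂f_1/∂z = ∂(-x*z)/∂x - ∂(3*y)/∂z = -z
  coefficient of dy ∧ dz: ∂f_3/∂y - ∂f_2/∂z = ∂(-x*z)/∂y - ∂(-2*x*z - y^2)/∂z = 2*x
Assembling: d(omega) = (-2*z - 3) dx ∧ dy + (-z) dx ∧ dz + (2*x) dy ∧ dz.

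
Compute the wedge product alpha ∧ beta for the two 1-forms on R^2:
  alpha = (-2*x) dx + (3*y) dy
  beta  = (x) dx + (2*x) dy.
alpha ∧ beta = (-x*(4*x + 3*y)) dx ∧ dy

Distribute the wedge, using dx_i ∧ dx_j = -dx_j ∧ dx_i and dx_i ∧ dx_i = 0. For each pair (i, j) with i < j, the coefficient of dx_i ∧ dx_j in alpha ∧ beta is (alpha_i * beta_j - alpha_j * beta_i). Collecting: alpha ∧ beta = (-x*(4*x + 3*y)) dx ∧ dy.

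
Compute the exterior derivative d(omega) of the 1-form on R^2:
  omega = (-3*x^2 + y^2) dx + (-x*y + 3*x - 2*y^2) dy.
d(omega) = (3 - 3*y) dx ∧ dy

For a 1-form omega = sum_i f_i dx_i, the exterior derivative is
  d(omega) = sum_{i < j} (∂f_j/∂x_i - ∂f_i/∂x_j) dx_i ∧ dx_j.
  coefficient of dx ∧ dy: ∂f_2/∂x - ∂f_1/∂y = ∂(-x*y + 3*x - 2*y^2)/∂x - ∂(-3*x^2 + y^2)/∂y = 3 - 3*y
Assembling: d(omega) = (3 - 3*y) dx ∧ dy.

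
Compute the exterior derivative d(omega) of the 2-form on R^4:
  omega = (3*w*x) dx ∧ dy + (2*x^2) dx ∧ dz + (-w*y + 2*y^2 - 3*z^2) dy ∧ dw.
d(omega) = (3*x) dx ∧ dy ∧ dw + (6*z) dy ∧ dz ∧ dw

For a 2-form omega = sum_{i<j} g_{ij} dx_i ∧ dx_j, the exterior derivative is
  d(omega) = sum_{i<j} d(g_{ij}) ∧ dx_i ∧ dx_j = sum_{i<j, k} (∂g_{ij}/∂x_k) dx_k ∧ dx_i ∧ dx_j.
Expand each term, using dx_k ∧ dx_i ∧ dx_j = sgn(permutation) dx_{(a)} ∧ dx_{(b)} ∧ dx_{(c)} with (a < b < c) sorted:
  d(3*w*x) includes (∂/∂w)(3*w*x) dw = (3*x) dw, which multiplied by dx ∧ dy gives (3*x) dx ∧ dy ∧ dw
  d(-w*y + 2*y^2 - 3*z^2) includes (∂/∂z)(-w*y + 2*y^2 - 3*z^2) dz = (-6*z) dz, which multiplied by dy ∧ dw gives (6*z) dy ∧ dz ∧ dw
Collecting like 3-forms: d(omega) = (3*x) dx ∧ dy ∧ dw + (6*z) dy ∧ dz ∧ dw.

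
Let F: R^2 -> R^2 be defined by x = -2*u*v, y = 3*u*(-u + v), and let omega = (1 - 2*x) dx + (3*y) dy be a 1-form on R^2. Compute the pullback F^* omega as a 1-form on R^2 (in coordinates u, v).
F^* omega = (54*u^3 - 81*u^2*v + 19*u*v^2 - 2*v) du + (u*(-27*u^2 + 19*u*v - 2)) dv

Using F^*(f dg) = (f ∘ F) d(g ∘ F), substitute each coordinate x_i by F_i(u, v) in f_i, and replace dx_i by d F_i = (∂F_i/∂u) du + (∂F_i/∂v) dv.
  For the x component: f_1(F) = 4*u*v + 1; d F_1 = (-2*v) du + (-2*u) dv
  For the y component: f_2(F) = 9*u*(-u + v); d F_2 = (-6*u + 3*v) du + (3*u) dv
Combining and collecting du, dv coefficients:
  coeff of du: 54*u^3 - 81*u^2*v + 19*u*v^2 - 2*v
  coeff of dv: u*(-27*u^2 + 19*u*v - 2)
F^* omega = (54*u^3 - 81*u^2*v + 19*u*v^2 - 2*v) du + (u*(-27*u^2 + 19*u*v - 2)) dv.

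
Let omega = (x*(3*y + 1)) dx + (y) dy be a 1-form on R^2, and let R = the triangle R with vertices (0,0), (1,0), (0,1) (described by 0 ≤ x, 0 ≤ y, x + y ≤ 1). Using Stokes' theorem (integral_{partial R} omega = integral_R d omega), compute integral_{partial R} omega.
integral_(partial R) omega = -1/2

Stokes: integral_partial_R omega = integral_R d omega with d omega = (∂Q/∂x - ∂P/∂y) dx ∧ dy.
  ∂Q/∂x = 0
  ∂P/∂y = 3*x
  integrand = ∂Q/∂x - ∂P/∂y = -3*x.
Integrating over R: integral_0^1 integral_0^{1-x} (-3*x) dy dx = -1/2.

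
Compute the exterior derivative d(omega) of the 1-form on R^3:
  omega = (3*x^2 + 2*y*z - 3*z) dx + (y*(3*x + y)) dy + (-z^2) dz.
d(omega) = (3*y - 2*z) dx ∧ dy + (3 - 2*y) dx ∧ dz

For a 1-form omega = sum_i f_i dx_i, the exterior derivative is
  d(omega) = sum_{i < j} (∂f_j/∂x_i - ∂f_i/∂x_j) dx_i ∧ dx_j.
  coefficient of dx ∧ dy: ∂f_2/∂x - ∂f_1/∂y = ∂(y*(3*x + y))/∂x - ∂(3*x^2 + 2*y*z - 3*z)/∂y = 3*y - 2*z
  coefficient of dx ∧ dz: ∂f_3/∂x - ∂f_1/∂z = ∂(-z^2)/∂x - ∂(3*x^2 + 2*y*z - 3*z)/∂z = 3 - 2*y
Assembling: d(omega) = (3*y - 2*z) dx ∧ dy + (3 - 2*y) dx ∧ dz.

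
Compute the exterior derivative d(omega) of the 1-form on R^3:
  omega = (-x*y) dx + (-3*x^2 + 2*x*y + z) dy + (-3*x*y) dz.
d(omega) = (-5*x + 2*y) dx ∧ dy + (-3*y) dx ∧ dz + (-3*x - 1) dy ∧ dz

For a 1-form omega = sum_i f_i dx_i, the exterior derivative is
  d(omega) = sum_{i < j} (∂f_j/∂x_i - ∂f_i/∂x_j) dx_i ∧ dx_j.
  coefficient of dx ∧ dy: ∂f_2/∂x - ∂f_1/∂y = ∂(-3*x^2 + 2*x*y + z)/∂x - ∂(-x*y)/∂y = -5*x + 2*y
  coefficient of dx ∧ dz: ∂f_3/∂x - ∂f_1/∂z = ∂(-3*x*y)/∂x - ∂(-x*y)/∂z = -3*y
  coefficient of dy ∧ dz: ∂f_3/∂y - ∂f_2/∂z = ∂(-3*x*y)/∂y - ∂(-3*x^2 + 2*x*y + z)/∂z = -3*x - 1
Assembling: d(omega) = (-5*x + 2*y) dx ∧ dy + (-3*y) dx ∧ dz + (-3*x - 1) dy ∧ dz.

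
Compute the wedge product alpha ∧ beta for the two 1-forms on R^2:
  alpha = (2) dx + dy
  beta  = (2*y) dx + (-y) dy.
alpha ∧ beta = (-4*y) dx ∧ dy

Distribute the wedge, using dx_i ∧ dx_j = -dx_j ∧ dx_i and dx_i ∧ dx_i = 0. For each pair (i, j) with i < j, the coefficient of dx_i ∧ dx_j in alpha ∧ beta is (alpha_i * beta_j - alpha_j * beta_i). Collecting: alpha ∧ beta = (-4*y) dx ∧ dy.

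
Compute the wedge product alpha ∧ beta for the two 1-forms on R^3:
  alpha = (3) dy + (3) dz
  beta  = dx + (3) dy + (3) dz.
alpha ∧ beta = (-3) dx ∧ dy + (-3) dx ∧ dz

Distribute the wedge, using dx_i ∧ dx_j = -dx_j ∧ dx_i and dx_i ∧ dx_i = 0. For each pair (i, j) with i < j, the coefficient of dx_i ∧ dx_j in alpha ∧ beta is (alpha_i * beta_j - alpha_j * beta_i). Collecting: alpha ∧ beta = (-3) dx ∧ dy + (-3) dx ∧ dz.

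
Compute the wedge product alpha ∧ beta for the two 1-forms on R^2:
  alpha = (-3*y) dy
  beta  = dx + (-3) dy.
alpha ∧ beta = (3*y) dx ∧ dy

Distribute the wedge, using dx_i ∧ dx_j = -dx_j ∧ dx_i and dx_i ∧ dx_i = 0. For each pair (i, j) with i < j, the coefficient of dx_i ∧ dx_j in alpha ∧ beta is (alpha_i * beta_j - alpha_j * beta_i). Collecting: alpha ∧ beta = (3*y) dx ∧ dy.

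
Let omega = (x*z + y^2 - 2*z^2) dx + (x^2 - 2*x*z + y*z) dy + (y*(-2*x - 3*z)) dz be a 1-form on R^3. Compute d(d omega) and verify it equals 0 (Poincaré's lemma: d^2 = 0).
d(d omega) = 0

Step 1: d omega = sum_{i<j} (∂f_j/∂x_i - ∂f_i/∂x_j) dx_i ∧ dx_j:
  coeff of dx ∧ dy: 2*x - 2*y - 2*z
  coeff of dx ∧ dz: -x - 2*y + 4*z
  coeff of dy ∧ dz: -y - 3*z
Step 2: Apply d again to each 2-form coefficient. The only possible 3-form in R^3 is dx ∧ dy ∧ dz, with coefficient
  ∂(coeff of dy∧dz)/∂x - ∂(coeff of dx∧dz)/∂y + ∂(coeff of dx∧dy)/∂z
  = ∂/∂x (-y - 3*z) - ∂/∂y (-x - 2*y + 4*z) + ∂/∂z (2*x - 2*y - 2*z).
Each of these terms simplifies to sums of mixed partials that cancel in pairs. The result is 0 (by equality of mixed partials for smooth functions — Schwarz / Clairaut).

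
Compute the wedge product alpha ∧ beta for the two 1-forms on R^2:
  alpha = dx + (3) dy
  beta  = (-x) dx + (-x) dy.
alpha ∧ beta = (2*x) dx ∧ dy

Distribute the wedge, using dx_i ∧ dx_j = -dx_j ∧ dx_i and dx_i ∧ dx_i = 0. For each pair (i, j) with i < j, the coefficient of dx_i ∧ dx_j in alpha ∧ beta is (alpha_i * beta_j - alpha_j * beta_i). Collecting: alpha ∧ beta = (2*x) dx ∧ dy.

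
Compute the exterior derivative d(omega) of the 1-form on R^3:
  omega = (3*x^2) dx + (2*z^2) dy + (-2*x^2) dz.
d(omega) = (-4*x) dx ∧ dz + (-4*z) dy ∧ dz

For a 1-form omega = sum_i f_i dx_i, the exterior derivative is
  d(omega) = sum_{i < j} (∂f_j/∂x_i - ∂f_i/∂x_j) dx_i ∧ dx_j.
  coefficient of dx ∧ dz: ∂f_3/∂x - ∂f_1/∂z = ∂(-2*x^2)/∂x - ∂(3*x^2)/∂z = -4*x
  coefficient of dy ∧ dz: ∂f_3/∂y - ∂f_2/∂z = ∂(-2*x^2)/∂y - ∂(2*z^2)/∂z = -4*z
Assembling: d(omega) = (-4*x) dx ∧ dz + (-4*z) dy ∧ dz.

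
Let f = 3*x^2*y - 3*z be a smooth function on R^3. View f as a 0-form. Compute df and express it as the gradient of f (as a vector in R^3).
df = (6*x*y) dx + (3*x^2) dy + (-3) dz; grad f = (6*x*y, 3*x^2, -3)

For a 0-form f, d f = (∂f/∂x) dx + (∂f/∂y) dy + (∂f/∂z) dz. The components of the vector representation are exactly the entries of grad f in Cartesian coordinates:
  ∂f/∂x = 6*x*y
  ∂f/∂y = 3*x^2
  ∂f/∂z = -3.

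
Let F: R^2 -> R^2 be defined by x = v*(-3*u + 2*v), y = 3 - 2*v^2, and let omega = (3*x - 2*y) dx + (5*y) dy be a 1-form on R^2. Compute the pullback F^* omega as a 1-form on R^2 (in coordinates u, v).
F^* omega = (3*v*(9*u*v - 10*v^2 + 6)) du + (27*u^2*v - 66*u*v^2 + 18*u + 80*v^3 - 84*v) dv

Using F^*(f dg) = (f ∘ F) d(g ∘ F), substitute each coordinate x_i by F_i(u, v) in f_i, and replace dx_i by d F_i = (∂F_i/∂u) du + (∂F_i/∂v) dv.
  For the x component: f_1(F) = -9*u*v + 10*v^2 - 6; d F_1 = (-3*v) du + (-3*u + 4*v) dv
  For the y component: f_2(F) = 15 - 10*v^2; d F_2 = (0) du + (-4*v) dv
Combining and collecting du, dv coefficients:
  coeff of du: 3*v*(9*u*v - 10*v^2 + 6)
  coeff of dv: 27*u^2*v - 66*u*v^2 + 18*u + 80*v^3 - 84*v
F^* omega = (3*v*(9*u*v - 10*v^2 + 6)) du + (27*u^2*v - 66*u*v^2 + 18*u + 80*v^3 - 84*v) dv.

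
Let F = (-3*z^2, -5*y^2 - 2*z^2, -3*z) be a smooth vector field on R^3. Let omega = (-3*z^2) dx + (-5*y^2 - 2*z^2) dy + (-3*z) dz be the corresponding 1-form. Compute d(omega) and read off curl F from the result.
d(omega) = (4*z) dy ∧ dz + (-6*z) dz ∧ dx + (0) dx ∧ dy; curl F = (4*z, -6*z, 0)

d omega = sum_{i<j} (∂f_j/∂x_i - ∂f_i/∂x_j) dx_i ∧ dx_j. Under the identification (dy ∧ dz, dz ∧ dx, dx ∧ dy) ↔ (e_x, e_y, e_z), the coefficients are exactly the components of curl F. Compute:
  ∂R/∂y - ∂Q/∂z = (0) - (-4*z) = 4*z
  ∂P/∂z - ∂R/∂x = (-6*z) - (0) = -6*z
  ∂Q/∂x - ∂P/∂y = (0) - (0) = 0.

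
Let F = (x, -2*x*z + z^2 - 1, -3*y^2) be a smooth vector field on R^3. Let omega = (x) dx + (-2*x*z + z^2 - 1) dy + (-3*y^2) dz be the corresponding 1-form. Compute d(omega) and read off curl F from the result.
d(omega) = (2*x - 6*y - 2*z) dy ∧ dz + (0) dz ∧ dx + (-2*z) dx ∧ dy; curl F = (2*x - 6*y - 2*z, 0, -2*z)

d omega = sum_{i<j} (∂f_j/∂x_i - ∂f_i/∂x_j) dx_i ∧ dx_j. Under the identification (dy ∧ dz, dz ∧ dx, dx ∧ dy) ↔ (e_x, e_y, e_z), the coefficients are exactly the components of curl F. Compute:
  ∂R/∂y - ∂Q/∂z = (-6*y) - (-2*x + 2*z) = 2*x - 6*y - 2*z
  ∂P/∂z - ∂R/∂x = (0) - (0) = 0
  ∂Q/∂x - ∂P/∂y = (-2*z) - (0) = -2*z.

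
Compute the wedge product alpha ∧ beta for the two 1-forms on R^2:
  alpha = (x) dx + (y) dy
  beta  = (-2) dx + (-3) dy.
alpha ∧ beta = (-3*x + 2*y) dx ∧ dy

Distribute the wedge, using dx_i ∧ dx_j = -dx_j ∧ dx_i and dx_i ∧ dx_i = 0. For each pair (i, j) with i < j, the coefficient of dx_i ∧ dx_j in alpha ∧ beta is (alpha_i * beta_j - alpha_j * beta_i). Collecting: alpha ∧ beta = (-3*x + 2*y) dx ∧ dy.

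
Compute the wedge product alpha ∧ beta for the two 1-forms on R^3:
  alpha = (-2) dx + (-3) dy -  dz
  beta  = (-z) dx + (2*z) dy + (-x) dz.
alpha ∧ beta = (-7*z) dx ∧ dy + (2*x - z) dx ∧ dz + (3*x + 2*z) dy ∧ dz

Distribute the wedge, using dx_i ∧ dx_j = -dx_j ∧ dx_i and dx_i ∧ dx_i = 0. For each pair (i, j) with i < j, the coefficient of dx_i ∧ dx_j in alpha ∧ beta is (alpha_i * beta_j - alpha_j * beta_i). Collecting: alpha ∧ beta = (-7*z) dx ∧ dy + (2*x - z) dx ∧ dz + (3*x + 2*z) dy ∧ dz.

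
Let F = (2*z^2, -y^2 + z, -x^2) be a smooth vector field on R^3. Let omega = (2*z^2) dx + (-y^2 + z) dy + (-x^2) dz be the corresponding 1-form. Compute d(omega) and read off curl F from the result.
d(omega) = (-1) dy ∧ dz + (2*x + 4*z) dz ∧ dx + (0) dx ∧ dy; curl F = (-1, 2*x + 4*z, 0)

d omega = sum_{i<j} (∂f_j/∂x_i - ∂f_i/∂x_j) dx_i ∧ dx_j. Under the identification (dy ∧ dz, dz ∧ dx, dx ∧ dy) ↔ (e_x, e_y, e_z), the coefficients are exactly the components of curl F. Compute:
  ∂R/∂y - ∂Q/∂z = (0) - (1) = -1
  ∂P/∂z - ∂R/∂x = (4*z) - (-2*x) = 2*x + 4*z
  ∂Q/∂x - ∂P/∂y = (0) - (0) = 0.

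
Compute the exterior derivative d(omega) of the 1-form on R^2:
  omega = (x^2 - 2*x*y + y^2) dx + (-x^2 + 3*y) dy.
d(omega) = (-2*y) dx ∧ dy

For a 1-form omega = sum_i f_i dx_i, the exterior derivative is
  d(omega) = sum_{i < j} (∂f_j/∂x_i - ∂f_i/∂x_j) dx_i ∧ dx_j.
  coefficient of dx ∧ dy: ∂f_2/∂x - ∂f_1/∂y = ∂(-x^2 + 3*y)/∂x - ∂(x^2 - 2*x*y + y^2)/∂y = -2*y
Assembling: d(omega) = (-2*y) dx ∧ dy.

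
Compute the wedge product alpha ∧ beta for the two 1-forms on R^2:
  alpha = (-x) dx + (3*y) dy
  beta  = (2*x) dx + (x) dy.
alpha ∧ beta = (-x*(x + 6*y)) dx ∧ dy

Distribute the wedge, using dx_i ∧ dx_j = -dx_j ∧ dx_i and dx_i ∧ dx_i = 0. For each pair (i, j) with i < j, the coefficient of dx_i ∧ dx_j in alpha ∧ beta is (alpha_i * beta_j - alpha_j * beta_i). Collecting: alpha ∧ beta = (-x*(x + 6*y)) dx ∧ dy.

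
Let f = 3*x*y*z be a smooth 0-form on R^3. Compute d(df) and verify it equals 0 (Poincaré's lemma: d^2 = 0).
d(df) = 0

Step 1: df = sum_i (∂f/∂x_i) dx_i = (3*y*z) dx + (3*x*z) dy + (3*x*y) dz.
Step 2: Apply d again. Using the 1-form formula, the coefficient of dx ∧ dy in d(df) is ∂^2 f/∂x ∂y - ∂^2 f/∂y ∂x = (3*z) - (3*z) = 0 (equality of mixed partials for smooth f).
Similarly for dx ∧ dz and dy ∧ dz — all coefficients vanish. So d(df) = 0.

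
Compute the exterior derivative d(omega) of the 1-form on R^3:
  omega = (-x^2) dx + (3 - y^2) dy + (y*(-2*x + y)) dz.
d(omega) = (-2*y) dx ∧ dz + (-2*x + 2*y) dy ∧ dz

For a 1-form omega = sum_i f_i dx_i, the exterior derivative is
  d(omega) = sum_{i < j} (∂f_j/∂x_i - ∂f_i/∂x_j) dx_i ∧ dx_j.
  coefficient of dx ∧ dz: ∂f_3/∂x - ∂f_1/∂z = ∂(y*(-2*x + y))/∂x - ∂(-x^2)/∂z = -2*y
  coefficient of dy ∧ dz: ∂f_3/∂y - ∂f_2/∂z = ∂(y*(-2*x + y))/∂y - ∂(3 - y^2)/∂z = -2*x + 2*y
Assembling: d(omega) = (-2*y) dx ∧ dz + (-2*x + 2*y) dy ∧ dz.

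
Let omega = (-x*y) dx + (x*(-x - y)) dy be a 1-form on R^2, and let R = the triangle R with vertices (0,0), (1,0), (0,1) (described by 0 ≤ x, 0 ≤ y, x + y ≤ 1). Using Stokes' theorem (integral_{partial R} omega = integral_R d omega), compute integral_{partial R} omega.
integral_(partial R) omega = -1/3

Stokes: integral_partial_R omega = integral_R d omega with d omega = (∂Q/∂x - ∂P/∂y) dx ∧ dy.
  ∂Q/∂x = -2*x - y
  ∂P/∂y = -x
  integrand = ∂Q/∂x - ∂P/∂y = -x - y.
Integrating over R: integral_0^1 integral_0^{1-x} (-x - y) dy dx = -1/3.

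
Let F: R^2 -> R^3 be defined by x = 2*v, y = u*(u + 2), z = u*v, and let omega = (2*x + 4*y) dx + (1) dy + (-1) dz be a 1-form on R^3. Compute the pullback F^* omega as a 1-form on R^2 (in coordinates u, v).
F^* omega = (2*u - v + 2) du + (8*u^2 + 15*u + 8*v) dv

Using F^*(f dg) = (f ∘ F) d(g ∘ F), substitute each coordinate x_i by F_i(u, v) in f_i, and replace dx_i by d F_i = (∂F_i/∂u) du + (∂F_i/∂v) dv.
  For the x component: f_1(F) = 4*u^2 + 8*u + 4*v; d F_1 = (0) du + (2) dv
  For the y component: f_2(F) = 1; d F_2 = (2*u + 2) du + (0) dv
  For the z component: f_3(F) = -1; d F_3 = (v) du + (u) dv
Combining and collecting du, dv coefficients:
  coeff of du: 2*u - v + 2
  coeff of dv: 8*u^2 + 15*u + 8*v
F^* omega = (2*u - v + 2) du + (8*u^2 + 15*u + 8*v) dv.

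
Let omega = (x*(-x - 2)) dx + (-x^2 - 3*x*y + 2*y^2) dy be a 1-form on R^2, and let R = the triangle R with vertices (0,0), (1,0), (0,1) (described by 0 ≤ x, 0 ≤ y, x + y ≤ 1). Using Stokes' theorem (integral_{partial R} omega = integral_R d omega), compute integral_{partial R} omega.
integral_(partial R) omega = -5/6

Stokes: integral_partial_R omega = integral_R d omega with d omega = (∂Q/∂x - ∂P/∂y) dx ∧ dy.
  ∂Q/∂x = -2*x - 3*y
  ∂P/∂y = 0
  integrand = ∂Q/∂x - ∂P/∂y = -2*x - 3*y.
Integrating over R: integral_0^1 integral_0^{1-x} (-2*x - 3*y) dy dx = -5/6.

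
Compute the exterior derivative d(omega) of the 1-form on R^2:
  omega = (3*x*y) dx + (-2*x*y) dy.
d(omega) = (-3*x - 2*y) dx ∧ dy

For a 1-form omega = sum_i f_i dx_i, the exterior derivative is
  d(omega) = sum_{i < j} (∂f_j/∂x_i - ∂f_i/∂x_j) dx_i ∧ dx_j.
  coefficient of dx ∧ dy: ∂f_2/∂x - ∂f_1/∂y = ∂(-2*x*y)/∂x - ∂(3*x*y)/∂y = -3*x - 2*y
Assembling: d(omega) = (-3*x - 2*y) dx ∧ dy.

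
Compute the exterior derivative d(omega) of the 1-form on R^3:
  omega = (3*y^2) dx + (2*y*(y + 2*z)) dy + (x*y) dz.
d(omega) = (-6*y) dx ∧ dy + (y) dx ∧ dz + (x - 4*y) dy ∧ dz

For a 1-form omega = sum_i f_i dx_i, the exterior derivative is
  d(omega) = sum_{i < j} (∂f_j/∂x_i - ∂f_i/∂x_j) dx_i ∧ dx_j.
  coefficient of dx ∧ dy: ∂f_2/∂x - ∂f_1/∂y = ∂(2*y*(y + 2*z))/∂x - ∂(3*y^2)/∂y = -6*y
  coefficient of dx ∧ dz: ∂f_3/∂x - ∂f_1/∂z = ∂(x*y)/∂x - ∂(3*y^2)/∂z = y
  coefficient of dy ∧ dz: ∂f_3/∂y - ∂f_2/∂z = ∂(x*y)/∂y - ∂(2*y*(y + 2*z))/∂z = x - 4*y
Assembling: d(omega) = (-6*y) dx ∧ dy + (y) dx ∧ dz + (x - 4*y) dy ∧ dz.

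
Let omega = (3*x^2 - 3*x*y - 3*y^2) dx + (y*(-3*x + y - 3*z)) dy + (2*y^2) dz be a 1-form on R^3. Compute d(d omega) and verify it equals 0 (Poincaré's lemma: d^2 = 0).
d(d omega) = 0

Step 1: d omega = sum_{i<j} (∂f_j/∂x_i - ∂f_i/∂x_j) dx_i ∧ dx_j:
  coeff of dx ∧ dy: 3*x + 3*y
  coeff of dx ∧ dz: 0
  coeff of dy ∧ dz: 7*y
Step 2: Apply d again to each 2-form coefficient. The only possible 3-form in R^3 is dx ∧ dy ∧ dz, with coefficient
  ∂(coeff of dy∧dz)/∂x - ∂(coeff of dx∧dz)/∂y + ∂(coeff of dx∧dy)/∂z
  = ∂/∂x (7*y) - ∂/∂y (0) + ∂/∂z (3*x + 3*y).
Each of these terms simplifies to sums of mixed partials that cancel in pairs. The result is 0 (by equality of mixed partials for smooth functions — Schwarz / Clairaut).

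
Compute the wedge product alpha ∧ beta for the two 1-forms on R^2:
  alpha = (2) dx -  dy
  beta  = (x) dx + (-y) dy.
alpha ∧ beta = (x - 2*y) dx ∧ dy

Distribute the wedge, using dx_i ∧ dx_j = -dx_j ∧ dx_i and dx_i ∧ dx_i = 0. For each pair (i, j) with i < j, the coefficient of dx_i ∧ dx_j in alpha ∧ beta is (alpha_i * beta_j - alpha_j * beta_i). Collecting: alpha ∧ beta = (x - 2*y) dx ∧ dy.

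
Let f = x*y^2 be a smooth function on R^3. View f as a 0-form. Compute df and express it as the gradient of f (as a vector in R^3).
df = (y^2) dx + (2*x*y) dy + (0) dz; grad f = (y^2, 2*x*y, 0)

For a 0-form f, d f = (∂f/∂x) dx + (∂f/∂y) dy + (∂f/∂z) dz. The components of the vector representation are exactly the entries of grad f in Cartesian coordinates:
  ∂f/∂x = y^2
  ∂f/∂y = 2*x*y
  ∂f/∂z = 0.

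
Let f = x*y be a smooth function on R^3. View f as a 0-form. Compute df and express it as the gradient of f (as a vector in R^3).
df = (y) dx + (x) dy + (0) dz; grad f = (y, x, 0)

For a 0-form f, d f = (∂f/∂x) dx + (∂f/∂y) dy + (∂f/∂z) dz. The components of the vector representation are exactly the entries of grad f in Cartesian coordinates:
  ∂f/∂x = y
  ∂f/∂y = x
  ∂f/∂z = 0.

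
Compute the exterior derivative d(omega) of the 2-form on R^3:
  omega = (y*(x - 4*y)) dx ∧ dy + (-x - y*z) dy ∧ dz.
d(omega) = (-1) dx ∧ dy ∧ dz

For a 2-form omega = sum_{i<j} g_{ij} dx_i ∧ dx_j, the exterior derivative is
  d(omega) = sum_{i<j} d(g_{ij}) ∧ dx_i ∧ dx_j = sum_{i<j, k} (∂g_{ij}/∂x_k) dx_k ∧ dx_i ∧ dx_j.
Expand each term, using dx_k ∧ dx_i ∧ dx_j = sgn(permutation) dx_{(a)} ∧ dx_{(b)} ∧ dx_{(c)} with (a < b < c) sorted:
  d(-x - y*z) includes (∂/∂x)(-x - y*z) dx = (-1) dx, which multiplied by dy ∧ dz gives (-1) dx ∧ dy ∧ dz
Collecting like 3-forms: d(omega) = (-1) dx ∧ dy ∧ dz.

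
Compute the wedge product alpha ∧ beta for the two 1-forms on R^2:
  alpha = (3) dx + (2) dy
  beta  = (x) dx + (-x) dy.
alpha ∧ beta = (-5*x) dx ∧ dy

Distribute the wedge, using dx_i ∧ dx_j = -dx_j ∧ dx_i and dx_i ∧ dx_i = 0. For each pair (i, j) with i < j, the coefficient of dx_i ∧ dx_j in alpha ∧ beta is (alpha_i * beta_j - alpha_j * beta_i). Collecting: alpha ∧ beta = (-5*x) dx ∧ dy.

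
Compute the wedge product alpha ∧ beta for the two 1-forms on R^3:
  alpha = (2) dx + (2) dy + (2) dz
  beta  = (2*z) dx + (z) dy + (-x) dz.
alpha ∧ beta = (-2*z) dx ∧ dy + (-2*x - 4*z) dx ∧ dz + (-2*x - 2*z) dy ∧ dz

Distribute the wedge, using dx_i ∧ dx_j = -dx_j ∧ dx_i and dx_i ∧ dx_i = 0. For each pair (i, j) with i < j, the coefficient of dx_i ∧ dx_j in alpha ∧ beta is (alpha_i * beta_j - alpha_j * beta_i). Collecting: alpha ∧ beta = (-2*z) dx ∧ dy + (-2*x - 4*z) dx ∧ dz + (-2*x - 2*z) dy ∧ dz.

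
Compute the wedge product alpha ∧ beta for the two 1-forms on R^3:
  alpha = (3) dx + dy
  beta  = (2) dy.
alpha ∧ beta = (6) dx ∧ dy

Distribute the wedge, using dx_i ∧ dx_j = -dx_j ∧ dx_i and dx_i ∧ dx_i = 0. For each pair (i, j) with i < j, the coefficient of dx_i ∧ dx_j in alpha ∧ beta is (alpha_i * beta_j - alpha_j * beta_i). Collecting: alpha ∧ beta = (6) dx ∧ dy.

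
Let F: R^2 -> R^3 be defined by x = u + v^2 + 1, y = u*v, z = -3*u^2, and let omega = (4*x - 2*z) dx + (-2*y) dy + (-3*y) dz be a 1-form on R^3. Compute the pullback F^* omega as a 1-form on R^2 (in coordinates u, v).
F^* omega = (18*u^2*v + 6*u^2 - 2*u*v^2 + 4*u + 4*v^2 + 4) du + (2*v*(5*u^2 + 4*u + 4*v^2 + 4)) dv

Using F^*(f dg) = (f ∘ F) d(g ∘ F), substitute each coordinate x_i by F_i(u, v) in f_i, and replace dx_i by d F_i = (∂F_i/∂u) du + (∂F_i/∂v) dv.
  For the x component: f_1(F) = 6*u^2 + 4*u + 4*v^2 + 4; d F_1 = (1) du + (2*v) dv
  For the y component: f_2(F) = -2*u*v; d F_2 = (v) du + (u) dv
  For the z component: f_3(F) = -3*u*v; d F_3 = (-6*u) du + (0) dv
Combining and collecting du, dv coefficients:
  coeff of du: 18*u^2*v + 6*u^2 - 2*u*v^2 + 4*u + 4*v^2 + 4
  coeff of dv: 2*v*(5*u^2 + 4*u + 4*v^2 + 4)
F^* omega = (18*u^2*v + 6*u^2 - 2*u*v^2 + 4*u + 4*v^2 + 4) du + (2*v*(5*u^2 + 4*u + 4*v^2 + 4)) dv.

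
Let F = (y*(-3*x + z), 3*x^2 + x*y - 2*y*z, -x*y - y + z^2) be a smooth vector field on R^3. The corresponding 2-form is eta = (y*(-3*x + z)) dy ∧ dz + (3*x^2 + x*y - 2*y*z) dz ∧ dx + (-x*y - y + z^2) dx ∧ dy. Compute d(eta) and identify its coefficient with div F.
d(eta) = (x - 3*y) dx ∧ dy ∧ dz; div F = x - 3*y

For a 2-form in R^3 of the form above, applying d gives a 3-form with coefficient ∂P/∂x + ∂Q/∂y + ∂R/∂z:
  ∂P/∂x = -3*y
  ∂Q/∂y = x - 2*z
  ∂R/∂z = 2*z
Sum = x - 3*y, which is exactly div F.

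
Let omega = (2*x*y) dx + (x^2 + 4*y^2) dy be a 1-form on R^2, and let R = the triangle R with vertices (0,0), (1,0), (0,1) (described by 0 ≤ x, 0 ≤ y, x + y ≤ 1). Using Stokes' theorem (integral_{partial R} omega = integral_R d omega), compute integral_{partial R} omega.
integral_(partial R) omega = 0

Stokes: integral_partial_R omega = integral_R d omega with d omega = (∂Q/∂x - ∂P/∂y) dx ∧ dy.
  ∂Q/∂x = 2*x
  ∂P/∂y = 2*x
  integrand = ∂Q/∂x - ∂P/∂y = 0.
Integrating over R: integral_0^1 integral_0^{1-x} (0) dy dx = 0.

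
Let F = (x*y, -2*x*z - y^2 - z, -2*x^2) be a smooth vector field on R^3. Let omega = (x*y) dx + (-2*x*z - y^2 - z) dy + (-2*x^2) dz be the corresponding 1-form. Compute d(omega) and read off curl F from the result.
d(omega) = (2*x + 1) dy ∧ dz + (4*x) dz ∧ dx + (-x - 2*z) dx ∧ dy; curl F = (2*x + 1, 4*x, -x - 2*z)

d omega = sum_{i<j} (∂f_j/∂x_i - ∂f_i/∂x_j) dx_i ∧ dx_j. Under the identification (dy ∧ dz, dz ∧ dx, dx ∧ dy) ↔ (e_x, e_y, e_z), the coefficients are exactly the components of curl F. Compute:
  ∂R/∂y - ∂Q/∂z = (0) - (-2*x - 1) = 2*x + 1
  ∂P/∂z - ∂R/∂x = (0) - (-4*x) = 4*x
  ∂Q/∂x - ∂P/∂y = (-2*z) - (x) = -x - 2*z.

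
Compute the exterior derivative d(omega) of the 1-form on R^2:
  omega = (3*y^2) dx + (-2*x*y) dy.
d(omega) = (-8*y) dx ∧ dy

For a 1-form omega = sum_i f_i dx_i, the exterior derivative is
  d(omega) = sum_{i < j} (∂f_j/∂x_i - ∂f_i/∂x_j) dx_i ∧ dx_j.
  coefficient of dx ∧ dy: ∂f_2/∂x - ∂f_1/∂y = ∂(-2*x*y)/∂x - ∂(3*y^2)/∂y = -8*y
Assembling: d(omega) = (-8*y) dx ∧ dy.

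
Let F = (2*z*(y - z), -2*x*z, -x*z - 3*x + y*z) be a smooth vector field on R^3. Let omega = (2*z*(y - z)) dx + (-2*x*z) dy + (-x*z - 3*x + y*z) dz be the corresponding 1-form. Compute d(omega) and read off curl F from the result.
d(omega) = (2*x + z) dy ∧ dz + (2*y - 3*z + 3) dz ∧ dx + (-4*z) dx ∧ dy; curl F = (2*x + z, 2*y - 3*z + 3, -4*z)

d omega = sum_{i<j} (∂f_j/∂x_i - ∂f_i/∂x_j) dx_i ∧ dx_j. Under the identification (dy ∧ dz, dz ∧ dx, dx ∧ dy) ↔ (e_x, e_y, e_z), the coefficients are exactly the components of curl F. Compute:
  ∂R/∂y - ∂Q/∂z = (z) - (-2*x) = 2*x + z
  ∂P/∂z - ∂R/∂x = (2*y - 4*z) - (-z - 3) = 2*y - 3*z + 3
  ∂Q/∂x - ∂P/∂y = (-2*z) - (2*z) = -4*z.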